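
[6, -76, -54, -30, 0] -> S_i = Random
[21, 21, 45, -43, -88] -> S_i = Random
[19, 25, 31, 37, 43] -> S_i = 19 + 6*i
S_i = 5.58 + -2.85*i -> [5.58, 2.73, -0.12, -2.97, -5.82]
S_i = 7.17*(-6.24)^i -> [7.17, -44.74, 279.18, -1742.1, 10870.7]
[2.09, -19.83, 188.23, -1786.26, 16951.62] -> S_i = 2.09*(-9.49)^i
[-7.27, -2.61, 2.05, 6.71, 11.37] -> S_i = -7.27 + 4.66*i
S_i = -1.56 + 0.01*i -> [-1.56, -1.55, -1.54, -1.53, -1.52]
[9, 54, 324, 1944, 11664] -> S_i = 9*6^i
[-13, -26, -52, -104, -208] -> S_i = -13*2^i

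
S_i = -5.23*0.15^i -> [-5.23, -0.78, -0.12, -0.02, -0.0]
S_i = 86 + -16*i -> [86, 70, 54, 38, 22]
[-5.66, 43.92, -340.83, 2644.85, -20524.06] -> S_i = -5.66*(-7.76)^i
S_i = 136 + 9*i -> [136, 145, 154, 163, 172]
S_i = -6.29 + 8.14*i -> [-6.29, 1.85, 9.99, 18.13, 26.27]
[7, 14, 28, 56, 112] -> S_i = 7*2^i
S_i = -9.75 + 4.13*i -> [-9.75, -5.62, -1.49, 2.64, 6.77]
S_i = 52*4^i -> [52, 208, 832, 3328, 13312]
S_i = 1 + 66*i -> [1, 67, 133, 199, 265]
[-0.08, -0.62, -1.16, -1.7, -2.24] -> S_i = -0.08 + -0.54*i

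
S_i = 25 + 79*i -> [25, 104, 183, 262, 341]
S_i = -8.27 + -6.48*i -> [-8.27, -14.75, -21.23, -27.71, -34.19]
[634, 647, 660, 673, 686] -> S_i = 634 + 13*i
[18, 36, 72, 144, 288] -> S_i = 18*2^i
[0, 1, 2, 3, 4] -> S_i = 0 + 1*i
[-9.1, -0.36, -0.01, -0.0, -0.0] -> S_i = -9.10*0.04^i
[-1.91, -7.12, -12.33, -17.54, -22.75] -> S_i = -1.91 + -5.21*i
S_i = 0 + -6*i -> [0, -6, -12, -18, -24]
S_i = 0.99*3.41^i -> [0.99, 3.38, 11.51, 39.26, 133.86]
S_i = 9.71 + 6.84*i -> [9.71, 16.55, 23.39, 30.23, 37.07]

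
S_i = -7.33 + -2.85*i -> [-7.33, -10.18, -13.03, -15.88, -18.73]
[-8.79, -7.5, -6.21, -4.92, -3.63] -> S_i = -8.79 + 1.29*i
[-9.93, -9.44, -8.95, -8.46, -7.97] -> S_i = -9.93 + 0.49*i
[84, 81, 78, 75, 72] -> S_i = 84 + -3*i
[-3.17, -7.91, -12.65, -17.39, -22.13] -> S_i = -3.17 + -4.74*i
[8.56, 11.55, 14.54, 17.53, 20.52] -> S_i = 8.56 + 2.99*i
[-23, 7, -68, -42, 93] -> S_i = Random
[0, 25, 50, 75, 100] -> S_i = 0 + 25*i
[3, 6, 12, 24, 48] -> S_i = 3*2^i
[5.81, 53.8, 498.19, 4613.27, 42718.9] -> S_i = 5.81*9.26^i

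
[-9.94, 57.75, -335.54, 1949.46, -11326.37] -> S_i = -9.94*(-5.81)^i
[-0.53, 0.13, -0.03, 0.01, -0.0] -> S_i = -0.53*(-0.25)^i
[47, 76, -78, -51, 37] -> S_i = Random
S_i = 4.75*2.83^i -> [4.75, 13.44, 38.04, 107.66, 304.68]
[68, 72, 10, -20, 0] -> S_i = Random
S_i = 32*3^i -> [32, 96, 288, 864, 2592]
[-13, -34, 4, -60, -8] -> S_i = Random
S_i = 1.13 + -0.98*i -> [1.13, 0.15, -0.83, -1.81, -2.79]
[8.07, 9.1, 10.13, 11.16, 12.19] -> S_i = 8.07 + 1.03*i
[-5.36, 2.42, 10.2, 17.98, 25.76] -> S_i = -5.36 + 7.78*i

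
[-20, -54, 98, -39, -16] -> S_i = Random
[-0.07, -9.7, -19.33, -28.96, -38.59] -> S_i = -0.07 + -9.63*i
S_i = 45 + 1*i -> [45, 46, 47, 48, 49]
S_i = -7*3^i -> [-7, -21, -63, -189, -567]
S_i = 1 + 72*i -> [1, 73, 145, 217, 289]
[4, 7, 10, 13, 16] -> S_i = 4 + 3*i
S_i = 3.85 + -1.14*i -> [3.85, 2.71, 1.57, 0.43, -0.71]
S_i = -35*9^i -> [-35, -315, -2835, -25515, -229635]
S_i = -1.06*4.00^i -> [-1.06, -4.24, -16.96, -67.84, -271.36]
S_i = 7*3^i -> [7, 21, 63, 189, 567]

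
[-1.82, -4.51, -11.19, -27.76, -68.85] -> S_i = -1.82*2.48^i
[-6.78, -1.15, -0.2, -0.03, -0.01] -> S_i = -6.78*0.17^i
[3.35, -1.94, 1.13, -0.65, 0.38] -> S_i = 3.35*(-0.58)^i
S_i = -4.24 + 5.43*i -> [-4.24, 1.19, 6.62, 12.05, 17.48]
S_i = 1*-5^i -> [1, -5, 25, -125, 625]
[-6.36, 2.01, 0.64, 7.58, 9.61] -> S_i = Random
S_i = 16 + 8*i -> [16, 24, 32, 40, 48]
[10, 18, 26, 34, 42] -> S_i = 10 + 8*i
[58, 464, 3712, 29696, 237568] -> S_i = 58*8^i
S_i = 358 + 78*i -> [358, 436, 514, 592, 670]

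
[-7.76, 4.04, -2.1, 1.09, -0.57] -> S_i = -7.76*(-0.52)^i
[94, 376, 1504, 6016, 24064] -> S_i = 94*4^i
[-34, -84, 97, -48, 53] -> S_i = Random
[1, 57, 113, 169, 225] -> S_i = 1 + 56*i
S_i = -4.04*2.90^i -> [-4.04, -11.72, -33.98, -98.53, -285.74]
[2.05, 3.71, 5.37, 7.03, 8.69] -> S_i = 2.05 + 1.66*i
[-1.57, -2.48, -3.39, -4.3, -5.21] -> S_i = -1.57 + -0.91*i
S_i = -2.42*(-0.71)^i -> [-2.42, 1.72, -1.22, 0.87, -0.61]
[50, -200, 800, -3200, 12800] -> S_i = 50*-4^i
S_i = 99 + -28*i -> [99, 71, 43, 15, -13]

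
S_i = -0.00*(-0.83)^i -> [-0.0, 0.0, -0.0, 0.0, -0.0]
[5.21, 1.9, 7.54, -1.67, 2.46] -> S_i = Random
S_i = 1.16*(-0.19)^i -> [1.16, -0.22, 0.04, -0.01, 0.0]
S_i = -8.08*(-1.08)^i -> [-8.08, 8.73, -9.42, 10.18, -10.99]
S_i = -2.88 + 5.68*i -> [-2.88, 2.8, 8.48, 14.16, 19.84]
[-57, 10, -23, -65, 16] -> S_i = Random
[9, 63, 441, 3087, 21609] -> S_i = 9*7^i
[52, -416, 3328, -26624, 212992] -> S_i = 52*-8^i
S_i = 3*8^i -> [3, 24, 192, 1536, 12288]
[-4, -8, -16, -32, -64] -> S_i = -4*2^i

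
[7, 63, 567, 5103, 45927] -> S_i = 7*9^i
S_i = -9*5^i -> [-9, -45, -225, -1125, -5625]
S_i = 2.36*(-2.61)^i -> [2.36, -6.16, 16.08, -41.96, 109.52]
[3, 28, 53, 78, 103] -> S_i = 3 + 25*i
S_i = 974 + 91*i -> [974, 1065, 1156, 1247, 1338]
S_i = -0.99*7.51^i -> [-0.99, -7.43, -55.84, -419.33, -3149.16]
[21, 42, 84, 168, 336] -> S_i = 21*2^i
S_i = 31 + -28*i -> [31, 3, -25, -53, -81]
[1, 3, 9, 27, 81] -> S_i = 1*3^i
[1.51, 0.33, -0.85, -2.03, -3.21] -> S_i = 1.51 + -1.18*i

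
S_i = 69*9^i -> [69, 621, 5589, 50301, 452709]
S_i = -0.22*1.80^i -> [-0.22, -0.4, -0.71, -1.28, -2.31]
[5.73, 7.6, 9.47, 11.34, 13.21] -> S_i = 5.73 + 1.87*i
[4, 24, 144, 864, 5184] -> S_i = 4*6^i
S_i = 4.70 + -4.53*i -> [4.7, 0.17, -4.36, -8.89, -13.42]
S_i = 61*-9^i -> [61, -549, 4941, -44469, 400221]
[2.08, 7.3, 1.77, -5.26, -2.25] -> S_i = Random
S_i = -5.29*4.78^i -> [-5.29, -25.29, -120.87, -577.75, -2761.64]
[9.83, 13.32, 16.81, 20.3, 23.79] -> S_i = 9.83 + 3.49*i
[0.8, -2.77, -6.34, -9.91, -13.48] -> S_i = 0.80 + -3.57*i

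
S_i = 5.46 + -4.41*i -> [5.46, 1.05, -3.36, -7.77, -12.18]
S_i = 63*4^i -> [63, 252, 1008, 4032, 16128]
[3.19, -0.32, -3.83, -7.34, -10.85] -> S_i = 3.19 + -3.51*i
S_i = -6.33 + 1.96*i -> [-6.33, -4.37, -2.41, -0.45, 1.51]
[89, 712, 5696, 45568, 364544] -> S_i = 89*8^i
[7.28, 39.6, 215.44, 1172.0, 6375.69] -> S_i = 7.28*5.44^i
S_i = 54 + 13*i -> [54, 67, 80, 93, 106]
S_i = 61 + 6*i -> [61, 67, 73, 79, 85]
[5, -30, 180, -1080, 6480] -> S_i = 5*-6^i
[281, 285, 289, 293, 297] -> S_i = 281 + 4*i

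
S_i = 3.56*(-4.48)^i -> [3.56, -15.95, 71.45, -320.1, 1434.04]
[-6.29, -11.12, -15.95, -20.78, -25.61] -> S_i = -6.29 + -4.83*i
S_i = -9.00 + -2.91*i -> [-9.0, -11.91, -14.82, -17.73, -20.64]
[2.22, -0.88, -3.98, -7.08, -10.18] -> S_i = 2.22 + -3.10*i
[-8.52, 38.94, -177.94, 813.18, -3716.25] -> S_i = -8.52*(-4.57)^i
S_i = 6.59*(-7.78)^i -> [6.59, -51.27, 398.88, -3103.3, 24143.7]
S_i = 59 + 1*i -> [59, 60, 61, 62, 63]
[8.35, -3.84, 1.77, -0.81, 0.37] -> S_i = 8.35*(-0.46)^i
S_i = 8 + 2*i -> [8, 10, 12, 14, 16]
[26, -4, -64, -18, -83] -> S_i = Random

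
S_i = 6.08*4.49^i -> [6.08, 27.3, 122.57, 550.35, 2471.09]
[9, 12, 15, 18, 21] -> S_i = 9 + 3*i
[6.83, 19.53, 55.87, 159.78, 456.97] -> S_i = 6.83*2.86^i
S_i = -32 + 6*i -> [-32, -26, -20, -14, -8]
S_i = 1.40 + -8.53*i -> [1.4, -7.13, -15.66, -24.19, -32.72]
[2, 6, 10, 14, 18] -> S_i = 2 + 4*i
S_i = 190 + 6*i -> [190, 196, 202, 208, 214]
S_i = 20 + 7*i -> [20, 27, 34, 41, 48]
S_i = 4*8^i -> [4, 32, 256, 2048, 16384]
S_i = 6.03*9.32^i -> [6.03, 56.2, 523.78, 4881.63, 45496.81]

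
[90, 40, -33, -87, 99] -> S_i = Random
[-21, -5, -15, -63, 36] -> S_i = Random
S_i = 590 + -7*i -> [590, 583, 576, 569, 562]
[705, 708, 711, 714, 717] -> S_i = 705 + 3*i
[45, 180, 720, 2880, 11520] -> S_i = 45*4^i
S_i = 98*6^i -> [98, 588, 3528, 21168, 127008]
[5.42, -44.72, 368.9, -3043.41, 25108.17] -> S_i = 5.42*(-8.25)^i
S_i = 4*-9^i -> [4, -36, 324, -2916, 26244]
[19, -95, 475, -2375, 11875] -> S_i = 19*-5^i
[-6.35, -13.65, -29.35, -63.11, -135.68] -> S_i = -6.35*2.15^i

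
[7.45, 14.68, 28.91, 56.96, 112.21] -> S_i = 7.45*1.97^i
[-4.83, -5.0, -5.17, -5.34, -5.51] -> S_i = -4.83 + -0.17*i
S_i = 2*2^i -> [2, 4, 8, 16, 32]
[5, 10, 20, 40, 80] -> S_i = 5*2^i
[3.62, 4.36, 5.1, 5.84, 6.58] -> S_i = 3.62 + 0.74*i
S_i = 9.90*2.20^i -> [9.9, 21.78, 47.92, 105.42, 231.91]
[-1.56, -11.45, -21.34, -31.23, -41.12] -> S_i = -1.56 + -9.89*i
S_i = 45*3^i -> [45, 135, 405, 1215, 3645]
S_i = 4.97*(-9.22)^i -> [4.97, -45.82, 422.49, -3895.37, 35915.35]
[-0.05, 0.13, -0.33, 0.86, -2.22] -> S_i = -0.05*(-2.58)^i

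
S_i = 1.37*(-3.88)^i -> [1.37, -5.32, 20.62, -80.02, 310.49]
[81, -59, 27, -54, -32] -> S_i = Random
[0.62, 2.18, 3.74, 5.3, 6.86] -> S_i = 0.62 + 1.56*i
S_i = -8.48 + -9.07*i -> [-8.48, -17.55, -26.62, -35.69, -44.76]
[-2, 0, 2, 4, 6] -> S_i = -2 + 2*i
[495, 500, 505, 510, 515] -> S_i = 495 + 5*i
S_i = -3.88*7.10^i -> [-3.88, -27.55, -195.59, -1388.69, -9859.73]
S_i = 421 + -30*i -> [421, 391, 361, 331, 301]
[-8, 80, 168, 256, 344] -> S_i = -8 + 88*i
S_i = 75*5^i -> [75, 375, 1875, 9375, 46875]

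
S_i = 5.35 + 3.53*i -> [5.35, 8.88, 12.41, 15.94, 19.47]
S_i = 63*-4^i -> [63, -252, 1008, -4032, 16128]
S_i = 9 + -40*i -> [9, -31, -71, -111, -151]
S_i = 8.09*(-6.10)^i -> [8.09, -49.35, 301.03, -1836.28, 11201.29]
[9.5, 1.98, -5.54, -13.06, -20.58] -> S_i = 9.50 + -7.52*i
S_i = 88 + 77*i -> [88, 165, 242, 319, 396]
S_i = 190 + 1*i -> [190, 191, 192, 193, 194]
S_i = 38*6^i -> [38, 228, 1368, 8208, 49248]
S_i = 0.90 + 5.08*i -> [0.9, 5.98, 11.06, 16.14, 21.22]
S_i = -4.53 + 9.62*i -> [-4.53, 5.09, 14.71, 24.33, 33.95]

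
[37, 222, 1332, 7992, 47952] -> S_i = 37*6^i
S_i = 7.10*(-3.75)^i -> [7.1, -26.62, 99.84, -374.41, 1404.05]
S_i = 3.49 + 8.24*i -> [3.49, 11.73, 19.97, 28.21, 36.45]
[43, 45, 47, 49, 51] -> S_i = 43 + 2*i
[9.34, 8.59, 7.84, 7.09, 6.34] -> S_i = 9.34 + -0.75*i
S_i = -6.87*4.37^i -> [-6.87, -30.02, -131.2, -573.33, -2505.43]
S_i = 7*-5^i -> [7, -35, 175, -875, 4375]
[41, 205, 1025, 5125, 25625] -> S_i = 41*5^i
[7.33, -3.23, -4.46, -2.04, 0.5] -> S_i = Random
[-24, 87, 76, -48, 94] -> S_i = Random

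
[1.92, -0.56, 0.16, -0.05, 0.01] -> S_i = 1.92*(-0.29)^i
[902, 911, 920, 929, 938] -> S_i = 902 + 9*i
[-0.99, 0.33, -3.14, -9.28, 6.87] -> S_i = Random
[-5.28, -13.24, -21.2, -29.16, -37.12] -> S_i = -5.28 + -7.96*i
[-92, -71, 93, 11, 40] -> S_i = Random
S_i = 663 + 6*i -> [663, 669, 675, 681, 687]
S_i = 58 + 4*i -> [58, 62, 66, 70, 74]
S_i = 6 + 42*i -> [6, 48, 90, 132, 174]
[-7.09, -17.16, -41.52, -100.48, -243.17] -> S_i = -7.09*2.42^i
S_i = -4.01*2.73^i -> [-4.01, -10.95, -29.89, -81.59, -222.74]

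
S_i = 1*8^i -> [1, 8, 64, 512, 4096]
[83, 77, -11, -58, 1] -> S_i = Random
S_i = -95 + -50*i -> [-95, -145, -195, -245, -295]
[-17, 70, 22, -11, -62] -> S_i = Random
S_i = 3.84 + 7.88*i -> [3.84, 11.72, 19.6, 27.48, 35.36]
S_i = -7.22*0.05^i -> [-7.22, -0.36, -0.02, -0.0, -0.0]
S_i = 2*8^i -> [2, 16, 128, 1024, 8192]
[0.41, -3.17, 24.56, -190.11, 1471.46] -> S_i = 0.41*(-7.74)^i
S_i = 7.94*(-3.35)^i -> [7.94, -26.6, 89.11, -298.51, 1000.0]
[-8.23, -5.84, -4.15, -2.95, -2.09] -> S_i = -8.23*0.71^i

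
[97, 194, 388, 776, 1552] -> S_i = 97*2^i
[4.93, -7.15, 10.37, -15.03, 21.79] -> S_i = 4.93*(-1.45)^i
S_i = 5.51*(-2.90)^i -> [5.51, -15.98, 46.34, -134.38, 389.71]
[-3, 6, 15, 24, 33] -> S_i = -3 + 9*i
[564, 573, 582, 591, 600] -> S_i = 564 + 9*i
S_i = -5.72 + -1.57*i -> [-5.72, -7.29, -8.86, -10.43, -12.0]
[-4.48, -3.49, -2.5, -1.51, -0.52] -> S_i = -4.48 + 0.99*i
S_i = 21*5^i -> [21, 105, 525, 2625, 13125]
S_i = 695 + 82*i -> [695, 777, 859, 941, 1023]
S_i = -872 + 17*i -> [-872, -855, -838, -821, -804]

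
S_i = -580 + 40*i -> [-580, -540, -500, -460, -420]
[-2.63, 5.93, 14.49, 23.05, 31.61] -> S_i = -2.63 + 8.56*i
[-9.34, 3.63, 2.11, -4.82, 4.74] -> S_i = Random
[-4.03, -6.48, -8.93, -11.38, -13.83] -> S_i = -4.03 + -2.45*i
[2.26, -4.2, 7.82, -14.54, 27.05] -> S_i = 2.26*(-1.86)^i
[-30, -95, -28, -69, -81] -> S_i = Random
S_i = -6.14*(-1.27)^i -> [-6.14, 7.8, -9.9, 12.58, -15.97]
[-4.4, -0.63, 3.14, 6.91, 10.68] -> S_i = -4.40 + 3.77*i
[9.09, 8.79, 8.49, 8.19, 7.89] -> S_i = 9.09 + -0.30*i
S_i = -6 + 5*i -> [-6, -1, 4, 9, 14]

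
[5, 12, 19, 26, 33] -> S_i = 5 + 7*i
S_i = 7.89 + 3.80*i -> [7.89, 11.69, 15.49, 19.29, 23.09]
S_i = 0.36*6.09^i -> [0.36, 2.19, 13.35, 81.31, 495.19]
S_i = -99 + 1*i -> [-99, -98, -97, -96, -95]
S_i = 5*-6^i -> [5, -30, 180, -1080, 6480]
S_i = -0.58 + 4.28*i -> [-0.58, 3.7, 7.98, 12.26, 16.54]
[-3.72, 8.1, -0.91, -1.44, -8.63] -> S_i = Random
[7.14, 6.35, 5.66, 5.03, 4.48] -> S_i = 7.14*0.89^i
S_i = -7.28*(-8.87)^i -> [-7.28, 64.57, -572.77, 5080.45, -45063.6]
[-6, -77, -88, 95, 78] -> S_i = Random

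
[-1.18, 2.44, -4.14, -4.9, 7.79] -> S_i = Random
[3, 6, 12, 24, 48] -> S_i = 3*2^i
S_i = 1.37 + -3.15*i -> [1.37, -1.78, -4.93, -8.08, -11.23]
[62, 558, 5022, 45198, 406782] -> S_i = 62*9^i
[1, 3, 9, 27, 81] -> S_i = 1*3^i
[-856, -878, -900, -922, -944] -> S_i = -856 + -22*i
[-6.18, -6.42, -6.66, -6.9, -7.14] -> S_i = -6.18 + -0.24*i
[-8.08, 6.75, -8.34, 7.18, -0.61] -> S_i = Random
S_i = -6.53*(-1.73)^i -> [-6.53, 11.3, -19.54, 33.81, -58.49]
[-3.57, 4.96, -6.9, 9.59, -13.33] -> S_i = -3.57*(-1.39)^i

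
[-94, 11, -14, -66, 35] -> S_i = Random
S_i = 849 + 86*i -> [849, 935, 1021, 1107, 1193]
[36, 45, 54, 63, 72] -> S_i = 36 + 9*i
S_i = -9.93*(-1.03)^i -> [-9.93, 10.23, -10.53, 10.85, -11.18]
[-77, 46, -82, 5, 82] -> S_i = Random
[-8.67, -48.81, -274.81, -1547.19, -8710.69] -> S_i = -8.67*5.63^i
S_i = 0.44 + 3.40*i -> [0.44, 3.84, 7.24, 10.64, 14.04]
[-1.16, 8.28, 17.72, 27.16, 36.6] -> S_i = -1.16 + 9.44*i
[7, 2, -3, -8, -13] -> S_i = 7 + -5*i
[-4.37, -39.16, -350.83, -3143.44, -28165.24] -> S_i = -4.37*8.96^i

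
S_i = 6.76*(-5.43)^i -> [6.76, -36.71, 199.32, -1082.3, 5876.87]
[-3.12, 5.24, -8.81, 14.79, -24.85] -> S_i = -3.12*(-1.68)^i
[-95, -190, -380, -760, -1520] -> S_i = -95*2^i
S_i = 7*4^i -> [7, 28, 112, 448, 1792]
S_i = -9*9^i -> [-9, -81, -729, -6561, -59049]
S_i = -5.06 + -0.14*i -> [-5.06, -5.2, -5.34, -5.48, -5.62]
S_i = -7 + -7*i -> [-7, -14, -21, -28, -35]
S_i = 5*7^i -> [5, 35, 245, 1715, 12005]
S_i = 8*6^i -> [8, 48, 288, 1728, 10368]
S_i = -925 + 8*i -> [-925, -917, -909, -901, -893]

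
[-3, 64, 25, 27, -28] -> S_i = Random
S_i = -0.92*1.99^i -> [-0.92, -1.83, -3.64, -7.25, -14.43]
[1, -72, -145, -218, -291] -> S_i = 1 + -73*i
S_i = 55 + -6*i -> [55, 49, 43, 37, 31]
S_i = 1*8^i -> [1, 8, 64, 512, 4096]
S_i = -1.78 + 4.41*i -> [-1.78, 2.63, 7.04, 11.45, 15.86]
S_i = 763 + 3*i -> [763, 766, 769, 772, 775]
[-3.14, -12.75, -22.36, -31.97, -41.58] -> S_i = -3.14 + -9.61*i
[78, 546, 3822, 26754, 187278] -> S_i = 78*7^i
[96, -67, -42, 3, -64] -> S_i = Random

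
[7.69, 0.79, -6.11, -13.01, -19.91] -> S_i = 7.69 + -6.90*i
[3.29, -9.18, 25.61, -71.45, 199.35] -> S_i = 3.29*(-2.79)^i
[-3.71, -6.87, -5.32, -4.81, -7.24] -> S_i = Random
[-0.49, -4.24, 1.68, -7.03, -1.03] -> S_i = Random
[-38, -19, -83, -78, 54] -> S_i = Random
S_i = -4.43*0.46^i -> [-4.43, -2.04, -0.94, -0.43, -0.2]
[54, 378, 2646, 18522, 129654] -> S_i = 54*7^i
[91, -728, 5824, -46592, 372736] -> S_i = 91*-8^i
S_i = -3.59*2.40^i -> [-3.59, -8.62, -20.68, -49.63, -119.11]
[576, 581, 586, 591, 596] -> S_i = 576 + 5*i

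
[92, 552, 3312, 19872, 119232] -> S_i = 92*6^i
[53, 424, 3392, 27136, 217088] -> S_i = 53*8^i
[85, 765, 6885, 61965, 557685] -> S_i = 85*9^i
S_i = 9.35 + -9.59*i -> [9.35, -0.24, -9.83, -19.42, -29.01]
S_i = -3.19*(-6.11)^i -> [-3.19, 19.49, -119.09, 727.64, -4445.86]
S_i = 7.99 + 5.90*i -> [7.99, 13.89, 19.79, 25.69, 31.59]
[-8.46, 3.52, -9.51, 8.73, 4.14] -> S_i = Random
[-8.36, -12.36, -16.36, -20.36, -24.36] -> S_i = -8.36 + -4.00*i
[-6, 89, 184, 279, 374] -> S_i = -6 + 95*i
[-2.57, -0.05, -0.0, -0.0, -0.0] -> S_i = -2.57*0.02^i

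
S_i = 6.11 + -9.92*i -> [6.11, -3.81, -13.73, -23.65, -33.57]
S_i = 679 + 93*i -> [679, 772, 865, 958, 1051]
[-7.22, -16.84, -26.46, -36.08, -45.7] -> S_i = -7.22 + -9.62*i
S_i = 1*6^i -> [1, 6, 36, 216, 1296]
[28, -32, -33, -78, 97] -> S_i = Random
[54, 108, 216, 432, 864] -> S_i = 54*2^i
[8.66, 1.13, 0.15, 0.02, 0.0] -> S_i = 8.66*0.13^i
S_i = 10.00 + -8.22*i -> [10.0, 1.78, -6.44, -14.66, -22.88]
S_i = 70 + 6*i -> [70, 76, 82, 88, 94]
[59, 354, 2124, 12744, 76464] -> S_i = 59*6^i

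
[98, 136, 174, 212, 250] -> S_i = 98 + 38*i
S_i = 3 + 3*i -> [3, 6, 9, 12, 15]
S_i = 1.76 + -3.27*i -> [1.76, -1.51, -4.78, -8.05, -11.32]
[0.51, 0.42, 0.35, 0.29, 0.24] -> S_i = 0.51*0.83^i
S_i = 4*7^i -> [4, 28, 196, 1372, 9604]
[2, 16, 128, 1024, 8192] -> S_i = 2*8^i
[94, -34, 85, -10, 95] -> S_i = Random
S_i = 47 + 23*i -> [47, 70, 93, 116, 139]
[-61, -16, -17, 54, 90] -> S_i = Random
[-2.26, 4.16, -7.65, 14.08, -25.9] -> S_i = -2.26*(-1.84)^i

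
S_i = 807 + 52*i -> [807, 859, 911, 963, 1015]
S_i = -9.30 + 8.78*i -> [-9.3, -0.52, 8.26, 17.04, 25.82]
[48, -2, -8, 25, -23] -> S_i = Random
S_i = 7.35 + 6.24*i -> [7.35, 13.59, 19.83, 26.07, 32.31]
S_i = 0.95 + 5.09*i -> [0.95, 6.04, 11.13, 16.22, 21.31]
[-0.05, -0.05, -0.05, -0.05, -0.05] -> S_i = -0.05*0.99^i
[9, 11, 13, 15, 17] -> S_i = 9 + 2*i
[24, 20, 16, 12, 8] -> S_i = 24 + -4*i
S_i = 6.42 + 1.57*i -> [6.42, 7.99, 9.56, 11.13, 12.7]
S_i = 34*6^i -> [34, 204, 1224, 7344, 44064]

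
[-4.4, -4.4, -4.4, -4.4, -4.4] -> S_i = -4.40 + -0.00*i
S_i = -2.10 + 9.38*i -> [-2.1, 7.28, 16.66, 26.04, 35.42]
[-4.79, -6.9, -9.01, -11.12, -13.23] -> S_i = -4.79 + -2.11*i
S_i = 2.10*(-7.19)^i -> [2.1, -15.1, 108.56, -780.56, 5612.22]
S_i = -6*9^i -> [-6, -54, -486, -4374, -39366]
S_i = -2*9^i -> [-2, -18, -162, -1458, -13122]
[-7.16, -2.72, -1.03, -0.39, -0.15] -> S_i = -7.16*0.38^i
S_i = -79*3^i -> [-79, -237, -711, -2133, -6399]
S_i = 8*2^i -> [8, 16, 32, 64, 128]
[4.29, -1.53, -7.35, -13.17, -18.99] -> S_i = 4.29 + -5.82*i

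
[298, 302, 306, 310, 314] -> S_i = 298 + 4*i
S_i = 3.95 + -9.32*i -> [3.95, -5.37, -14.69, -24.01, -33.33]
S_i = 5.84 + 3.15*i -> [5.84, 8.99, 12.14, 15.29, 18.44]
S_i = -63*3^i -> [-63, -189, -567, -1701, -5103]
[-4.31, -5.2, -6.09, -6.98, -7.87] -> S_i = -4.31 + -0.89*i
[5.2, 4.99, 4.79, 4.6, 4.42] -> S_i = 5.20*0.96^i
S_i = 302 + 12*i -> [302, 314, 326, 338, 350]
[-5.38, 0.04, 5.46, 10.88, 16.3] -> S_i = -5.38 + 5.42*i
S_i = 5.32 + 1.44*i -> [5.32, 6.76, 8.2, 9.64, 11.08]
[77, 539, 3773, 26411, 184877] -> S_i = 77*7^i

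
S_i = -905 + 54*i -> [-905, -851, -797, -743, -689]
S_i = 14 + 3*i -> [14, 17, 20, 23, 26]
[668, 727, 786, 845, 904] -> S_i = 668 + 59*i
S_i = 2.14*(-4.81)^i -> [2.14, -10.29, 49.51, -238.15, 1145.5]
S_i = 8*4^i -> [8, 32, 128, 512, 2048]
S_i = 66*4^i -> [66, 264, 1056, 4224, 16896]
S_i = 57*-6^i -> [57, -342, 2052, -12312, 73872]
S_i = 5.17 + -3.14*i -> [5.17, 2.03, -1.11, -4.25, -7.39]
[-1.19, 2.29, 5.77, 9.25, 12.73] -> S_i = -1.19 + 3.48*i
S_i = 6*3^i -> [6, 18, 54, 162, 486]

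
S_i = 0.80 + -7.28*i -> [0.8, -6.48, -13.76, -21.04, -28.32]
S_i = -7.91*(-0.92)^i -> [-7.91, 7.28, -6.7, 6.16, -5.67]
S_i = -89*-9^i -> [-89, 801, -7209, 64881, -583929]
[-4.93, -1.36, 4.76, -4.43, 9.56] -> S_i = Random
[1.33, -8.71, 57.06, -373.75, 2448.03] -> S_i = 1.33*(-6.55)^i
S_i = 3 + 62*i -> [3, 65, 127, 189, 251]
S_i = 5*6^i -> [5, 30, 180, 1080, 6480]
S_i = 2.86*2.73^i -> [2.86, 7.81, 21.32, 58.19, 158.86]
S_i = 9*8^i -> [9, 72, 576, 4608, 36864]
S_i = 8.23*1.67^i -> [8.23, 13.74, 22.95, 38.33, 64.01]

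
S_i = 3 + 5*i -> [3, 8, 13, 18, 23]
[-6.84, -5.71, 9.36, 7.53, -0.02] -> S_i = Random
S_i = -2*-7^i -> [-2, 14, -98, 686, -4802]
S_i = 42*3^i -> [42, 126, 378, 1134, 3402]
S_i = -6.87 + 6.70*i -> [-6.87, -0.17, 6.53, 13.23, 19.93]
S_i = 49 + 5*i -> [49, 54, 59, 64, 69]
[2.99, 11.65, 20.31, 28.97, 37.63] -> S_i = 2.99 + 8.66*i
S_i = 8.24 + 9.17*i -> [8.24, 17.41, 26.58, 35.75, 44.92]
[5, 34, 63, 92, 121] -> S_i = 5 + 29*i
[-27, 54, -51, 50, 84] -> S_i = Random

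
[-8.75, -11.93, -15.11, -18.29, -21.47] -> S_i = -8.75 + -3.18*i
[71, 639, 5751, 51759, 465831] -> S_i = 71*9^i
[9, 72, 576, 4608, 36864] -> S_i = 9*8^i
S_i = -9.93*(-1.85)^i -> [-9.93, 18.37, -33.99, 62.87, -116.32]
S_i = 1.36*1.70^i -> [1.36, 2.31, 3.93, 6.68, 11.36]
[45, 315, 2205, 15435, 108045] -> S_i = 45*7^i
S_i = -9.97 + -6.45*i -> [-9.97, -16.42, -22.87, -29.32, -35.77]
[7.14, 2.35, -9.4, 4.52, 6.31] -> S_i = Random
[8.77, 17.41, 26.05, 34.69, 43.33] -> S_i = 8.77 + 8.64*i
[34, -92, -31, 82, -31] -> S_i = Random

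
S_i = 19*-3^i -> [19, -57, 171, -513, 1539]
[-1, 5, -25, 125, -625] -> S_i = -1*-5^i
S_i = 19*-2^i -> [19, -38, 76, -152, 304]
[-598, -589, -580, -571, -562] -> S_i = -598 + 9*i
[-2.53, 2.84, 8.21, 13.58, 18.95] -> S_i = -2.53 + 5.37*i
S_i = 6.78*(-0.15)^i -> [6.78, -1.02, 0.15, -0.02, 0.0]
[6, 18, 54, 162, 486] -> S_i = 6*3^i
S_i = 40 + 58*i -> [40, 98, 156, 214, 272]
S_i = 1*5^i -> [1, 5, 25, 125, 625]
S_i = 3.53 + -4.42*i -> [3.53, -0.89, -5.31, -9.73, -14.15]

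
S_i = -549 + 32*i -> [-549, -517, -485, -453, -421]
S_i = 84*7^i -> [84, 588, 4116, 28812, 201684]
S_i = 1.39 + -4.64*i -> [1.39, -3.25, -7.89, -12.53, -17.17]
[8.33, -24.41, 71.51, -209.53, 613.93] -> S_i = 8.33*(-2.93)^i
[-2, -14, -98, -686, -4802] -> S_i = -2*7^i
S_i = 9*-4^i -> [9, -36, 144, -576, 2304]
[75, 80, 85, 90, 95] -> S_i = 75 + 5*i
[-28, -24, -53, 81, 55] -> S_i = Random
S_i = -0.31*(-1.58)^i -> [-0.31, 0.49, -0.77, 1.22, -1.93]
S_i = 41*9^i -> [41, 369, 3321, 29889, 269001]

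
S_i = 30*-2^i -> [30, -60, 120, -240, 480]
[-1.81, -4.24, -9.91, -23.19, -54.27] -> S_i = -1.81*2.34^i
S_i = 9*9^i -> [9, 81, 729, 6561, 59049]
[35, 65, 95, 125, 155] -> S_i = 35 + 30*i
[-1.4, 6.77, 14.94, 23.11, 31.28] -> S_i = -1.40 + 8.17*i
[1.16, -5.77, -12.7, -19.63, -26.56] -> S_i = 1.16 + -6.93*i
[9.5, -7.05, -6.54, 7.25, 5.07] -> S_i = Random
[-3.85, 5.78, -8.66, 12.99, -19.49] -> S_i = -3.85*(-1.50)^i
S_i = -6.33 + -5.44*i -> [-6.33, -11.77, -17.21, -22.65, -28.09]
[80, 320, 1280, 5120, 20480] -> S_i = 80*4^i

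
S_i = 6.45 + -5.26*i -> [6.45, 1.19, -4.07, -9.33, -14.59]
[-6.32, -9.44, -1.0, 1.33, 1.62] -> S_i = Random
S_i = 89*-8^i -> [89, -712, 5696, -45568, 364544]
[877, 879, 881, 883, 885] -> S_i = 877 + 2*i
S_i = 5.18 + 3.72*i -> [5.18, 8.9, 12.62, 16.34, 20.06]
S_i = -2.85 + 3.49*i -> [-2.85, 0.64, 4.13, 7.62, 11.11]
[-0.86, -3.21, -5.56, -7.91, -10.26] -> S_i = -0.86 + -2.35*i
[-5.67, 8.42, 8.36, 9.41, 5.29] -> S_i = Random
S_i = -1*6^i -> [-1, -6, -36, -216, -1296]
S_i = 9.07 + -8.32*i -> [9.07, 0.75, -7.57, -15.89, -24.21]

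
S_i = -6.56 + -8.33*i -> [-6.56, -14.89, -23.22, -31.55, -39.88]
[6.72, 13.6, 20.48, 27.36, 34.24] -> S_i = 6.72 + 6.88*i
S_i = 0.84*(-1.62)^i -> [0.84, -1.36, 2.2, -3.57, 5.79]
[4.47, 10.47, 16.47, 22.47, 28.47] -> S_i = 4.47 + 6.00*i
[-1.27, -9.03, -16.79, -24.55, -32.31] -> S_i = -1.27 + -7.76*i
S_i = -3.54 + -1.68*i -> [-3.54, -5.22, -6.9, -8.58, -10.26]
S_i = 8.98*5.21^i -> [8.98, 46.79, 243.75, 1269.96, 6616.48]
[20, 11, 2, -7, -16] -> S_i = 20 + -9*i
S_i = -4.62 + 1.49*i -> [-4.62, -3.13, -1.64, -0.15, 1.34]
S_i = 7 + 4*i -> [7, 11, 15, 19, 23]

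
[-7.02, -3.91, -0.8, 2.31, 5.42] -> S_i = -7.02 + 3.11*i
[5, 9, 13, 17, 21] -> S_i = 5 + 4*i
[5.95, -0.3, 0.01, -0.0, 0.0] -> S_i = 5.95*(-0.05)^i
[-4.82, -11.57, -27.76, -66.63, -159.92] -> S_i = -4.82*2.40^i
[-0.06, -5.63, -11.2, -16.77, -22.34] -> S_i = -0.06 + -5.57*i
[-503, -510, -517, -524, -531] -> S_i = -503 + -7*i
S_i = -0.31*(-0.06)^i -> [-0.31, 0.02, -0.0, 0.0, -0.0]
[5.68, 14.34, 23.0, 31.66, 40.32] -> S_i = 5.68 + 8.66*i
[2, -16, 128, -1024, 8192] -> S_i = 2*-8^i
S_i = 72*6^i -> [72, 432, 2592, 15552, 93312]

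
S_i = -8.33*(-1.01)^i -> [-8.33, 8.41, -8.5, 8.58, -8.67]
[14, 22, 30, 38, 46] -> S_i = 14 + 8*i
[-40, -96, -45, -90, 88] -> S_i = Random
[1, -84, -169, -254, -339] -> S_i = 1 + -85*i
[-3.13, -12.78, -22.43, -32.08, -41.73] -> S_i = -3.13 + -9.65*i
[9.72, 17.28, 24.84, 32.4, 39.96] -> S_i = 9.72 + 7.56*i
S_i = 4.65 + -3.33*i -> [4.65, 1.32, -2.01, -5.34, -8.67]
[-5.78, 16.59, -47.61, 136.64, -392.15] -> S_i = -5.78*(-2.87)^i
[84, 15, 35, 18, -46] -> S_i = Random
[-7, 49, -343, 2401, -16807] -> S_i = -7*-7^i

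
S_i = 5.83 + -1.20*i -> [5.83, 4.63, 3.43, 2.23, 1.03]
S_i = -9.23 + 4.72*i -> [-9.23, -4.51, 0.21, 4.93, 9.65]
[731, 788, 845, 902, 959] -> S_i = 731 + 57*i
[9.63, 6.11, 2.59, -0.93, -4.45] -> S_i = 9.63 + -3.52*i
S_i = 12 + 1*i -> [12, 13, 14, 15, 16]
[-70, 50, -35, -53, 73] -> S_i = Random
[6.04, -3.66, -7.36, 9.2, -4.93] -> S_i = Random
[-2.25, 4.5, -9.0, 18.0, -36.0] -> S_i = -2.25*(-2.00)^i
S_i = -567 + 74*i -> [-567, -493, -419, -345, -271]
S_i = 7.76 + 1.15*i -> [7.76, 8.91, 10.06, 11.21, 12.36]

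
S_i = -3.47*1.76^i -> [-3.47, -6.11, -10.75, -18.92, -33.3]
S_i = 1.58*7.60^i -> [1.58, 12.01, 91.26, 693.58, 5271.22]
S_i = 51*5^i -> [51, 255, 1275, 6375, 31875]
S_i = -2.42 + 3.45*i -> [-2.42, 1.03, 4.48, 7.93, 11.38]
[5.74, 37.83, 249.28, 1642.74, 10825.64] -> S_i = 5.74*6.59^i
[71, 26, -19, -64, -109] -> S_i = 71 + -45*i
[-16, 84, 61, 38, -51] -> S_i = Random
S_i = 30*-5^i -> [30, -150, 750, -3750, 18750]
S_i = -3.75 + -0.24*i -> [-3.75, -3.99, -4.23, -4.47, -4.71]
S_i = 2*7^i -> [2, 14, 98, 686, 4802]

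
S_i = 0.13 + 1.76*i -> [0.13, 1.89, 3.65, 5.41, 7.17]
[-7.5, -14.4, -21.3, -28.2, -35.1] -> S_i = -7.50 + -6.90*i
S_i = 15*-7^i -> [15, -105, 735, -5145, 36015]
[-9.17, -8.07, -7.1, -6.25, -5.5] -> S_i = -9.17*0.88^i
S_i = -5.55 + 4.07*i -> [-5.55, -1.48, 2.59, 6.66, 10.73]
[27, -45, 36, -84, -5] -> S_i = Random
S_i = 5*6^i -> [5, 30, 180, 1080, 6480]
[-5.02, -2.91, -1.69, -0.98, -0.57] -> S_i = -5.02*0.58^i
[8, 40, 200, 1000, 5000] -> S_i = 8*5^i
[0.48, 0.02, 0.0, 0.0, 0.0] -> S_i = 0.48*0.04^i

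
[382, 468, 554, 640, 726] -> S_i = 382 + 86*i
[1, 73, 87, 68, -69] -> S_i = Random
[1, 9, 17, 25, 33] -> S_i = 1 + 8*i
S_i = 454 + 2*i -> [454, 456, 458, 460, 462]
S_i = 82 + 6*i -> [82, 88, 94, 100, 106]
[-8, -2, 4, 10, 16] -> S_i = -8 + 6*i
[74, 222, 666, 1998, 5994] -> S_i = 74*3^i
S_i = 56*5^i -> [56, 280, 1400, 7000, 35000]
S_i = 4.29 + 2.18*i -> [4.29, 6.47, 8.65, 10.83, 13.01]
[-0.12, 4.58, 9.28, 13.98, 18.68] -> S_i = -0.12 + 4.70*i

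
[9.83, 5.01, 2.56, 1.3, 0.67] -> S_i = 9.83*0.51^i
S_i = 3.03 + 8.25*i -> [3.03, 11.28, 19.53, 27.78, 36.03]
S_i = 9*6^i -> [9, 54, 324, 1944, 11664]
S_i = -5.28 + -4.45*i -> [-5.28, -9.73, -14.18, -18.63, -23.08]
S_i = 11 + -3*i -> [11, 8, 5, 2, -1]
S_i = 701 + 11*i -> [701, 712, 723, 734, 745]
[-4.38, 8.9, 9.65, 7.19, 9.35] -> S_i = Random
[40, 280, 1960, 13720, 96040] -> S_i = 40*7^i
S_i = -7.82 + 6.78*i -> [-7.82, -1.04, 5.74, 12.52, 19.3]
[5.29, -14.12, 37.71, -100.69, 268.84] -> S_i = 5.29*(-2.67)^i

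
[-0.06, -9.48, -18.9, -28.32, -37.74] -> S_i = -0.06 + -9.42*i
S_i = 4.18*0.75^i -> [4.18, 3.14, 2.35, 1.76, 1.32]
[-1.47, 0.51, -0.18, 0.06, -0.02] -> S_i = -1.47*(-0.35)^i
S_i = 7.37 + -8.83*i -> [7.37, -1.46, -10.29, -19.12, -27.95]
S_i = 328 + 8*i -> [328, 336, 344, 352, 360]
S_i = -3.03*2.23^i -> [-3.03, -6.76, -15.07, -33.6, -74.93]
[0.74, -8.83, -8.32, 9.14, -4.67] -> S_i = Random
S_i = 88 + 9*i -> [88, 97, 106, 115, 124]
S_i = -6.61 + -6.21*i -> [-6.61, -12.82, -19.03, -25.24, -31.45]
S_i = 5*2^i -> [5, 10, 20, 40, 80]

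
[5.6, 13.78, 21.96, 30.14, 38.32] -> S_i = 5.60 + 8.18*i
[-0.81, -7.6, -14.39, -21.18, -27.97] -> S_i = -0.81 + -6.79*i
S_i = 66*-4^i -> [66, -264, 1056, -4224, 16896]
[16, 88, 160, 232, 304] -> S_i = 16 + 72*i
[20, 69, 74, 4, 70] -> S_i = Random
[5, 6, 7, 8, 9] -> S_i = 5 + 1*i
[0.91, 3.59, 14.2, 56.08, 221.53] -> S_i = 0.91*3.95^i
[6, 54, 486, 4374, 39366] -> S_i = 6*9^i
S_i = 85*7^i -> [85, 595, 4165, 29155, 204085]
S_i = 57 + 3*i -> [57, 60, 63, 66, 69]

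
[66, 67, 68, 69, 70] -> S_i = 66 + 1*i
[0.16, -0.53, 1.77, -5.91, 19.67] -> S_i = 0.16*(-3.33)^i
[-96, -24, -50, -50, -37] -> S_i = Random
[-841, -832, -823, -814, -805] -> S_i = -841 + 9*i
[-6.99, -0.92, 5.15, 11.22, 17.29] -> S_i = -6.99 + 6.07*i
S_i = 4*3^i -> [4, 12, 36, 108, 324]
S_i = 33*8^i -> [33, 264, 2112, 16896, 135168]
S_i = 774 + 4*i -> [774, 778, 782, 786, 790]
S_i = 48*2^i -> [48, 96, 192, 384, 768]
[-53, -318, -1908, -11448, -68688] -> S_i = -53*6^i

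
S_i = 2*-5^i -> [2, -10, 50, -250, 1250]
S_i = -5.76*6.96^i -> [-5.76, -40.09, -279.02, -1942.0, -13516.35]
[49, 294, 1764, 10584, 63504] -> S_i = 49*6^i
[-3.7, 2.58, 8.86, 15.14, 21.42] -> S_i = -3.70 + 6.28*i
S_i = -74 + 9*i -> [-74, -65, -56, -47, -38]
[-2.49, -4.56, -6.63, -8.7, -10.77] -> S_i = -2.49 + -2.07*i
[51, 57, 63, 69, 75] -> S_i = 51 + 6*i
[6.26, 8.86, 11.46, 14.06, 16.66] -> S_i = 6.26 + 2.60*i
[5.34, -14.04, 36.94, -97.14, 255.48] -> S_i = 5.34*(-2.63)^i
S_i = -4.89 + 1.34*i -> [-4.89, -3.55, -2.21, -0.87, 0.47]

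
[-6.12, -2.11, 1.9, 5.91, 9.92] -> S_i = -6.12 + 4.01*i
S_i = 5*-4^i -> [5, -20, 80, -320, 1280]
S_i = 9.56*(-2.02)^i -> [9.56, -19.31, 39.01, -78.8, 159.17]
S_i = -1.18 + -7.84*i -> [-1.18, -9.02, -16.86, -24.7, -32.54]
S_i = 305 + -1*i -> [305, 304, 303, 302, 301]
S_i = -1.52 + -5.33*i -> [-1.52, -6.85, -12.18, -17.51, -22.84]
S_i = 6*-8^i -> [6, -48, 384, -3072, 24576]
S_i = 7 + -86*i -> [7, -79, -165, -251, -337]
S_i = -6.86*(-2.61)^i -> [-6.86, 17.9, -46.73, 121.97, -318.34]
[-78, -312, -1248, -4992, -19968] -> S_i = -78*4^i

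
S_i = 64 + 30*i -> [64, 94, 124, 154, 184]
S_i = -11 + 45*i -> [-11, 34, 79, 124, 169]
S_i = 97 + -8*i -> [97, 89, 81, 73, 65]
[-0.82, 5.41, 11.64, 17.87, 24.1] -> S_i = -0.82 + 6.23*i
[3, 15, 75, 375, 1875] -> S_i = 3*5^i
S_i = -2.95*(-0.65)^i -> [-2.95, 1.92, -1.25, 0.81, -0.53]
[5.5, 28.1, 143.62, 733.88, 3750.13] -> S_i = 5.50*5.11^i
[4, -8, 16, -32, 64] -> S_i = 4*-2^i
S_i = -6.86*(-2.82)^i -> [-6.86, 19.35, -54.55, 153.84, -433.83]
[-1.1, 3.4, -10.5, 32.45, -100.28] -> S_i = -1.10*(-3.09)^i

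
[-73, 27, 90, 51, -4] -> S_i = Random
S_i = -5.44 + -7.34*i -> [-5.44, -12.78, -20.12, -27.46, -34.8]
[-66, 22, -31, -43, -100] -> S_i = Random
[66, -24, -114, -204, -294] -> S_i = 66 + -90*i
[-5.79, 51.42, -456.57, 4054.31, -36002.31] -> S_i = -5.79*(-8.88)^i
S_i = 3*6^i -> [3, 18, 108, 648, 3888]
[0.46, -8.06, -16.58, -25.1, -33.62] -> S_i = 0.46 + -8.52*i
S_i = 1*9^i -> [1, 9, 81, 729, 6561]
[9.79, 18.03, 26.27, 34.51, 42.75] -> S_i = 9.79 + 8.24*i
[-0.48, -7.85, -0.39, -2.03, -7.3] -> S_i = Random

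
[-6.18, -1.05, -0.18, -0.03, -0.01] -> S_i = -6.18*0.17^i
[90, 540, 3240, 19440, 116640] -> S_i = 90*6^i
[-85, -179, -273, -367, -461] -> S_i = -85 + -94*i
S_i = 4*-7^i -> [4, -28, 196, -1372, 9604]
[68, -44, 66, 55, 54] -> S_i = Random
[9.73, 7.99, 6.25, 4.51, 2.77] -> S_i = 9.73 + -1.74*i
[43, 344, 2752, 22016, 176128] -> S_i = 43*8^i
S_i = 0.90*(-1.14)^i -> [0.9, -1.03, 1.17, -1.33, 1.52]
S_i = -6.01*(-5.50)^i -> [-6.01, 33.06, -181.8, 999.91, -5499.53]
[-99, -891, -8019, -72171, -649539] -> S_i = -99*9^i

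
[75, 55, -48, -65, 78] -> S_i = Random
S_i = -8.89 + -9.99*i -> [-8.89, -18.88, -28.87, -38.86, -48.85]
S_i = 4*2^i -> [4, 8, 16, 32, 64]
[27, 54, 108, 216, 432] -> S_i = 27*2^i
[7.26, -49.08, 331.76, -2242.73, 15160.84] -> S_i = 7.26*(-6.76)^i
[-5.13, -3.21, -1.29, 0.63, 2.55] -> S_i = -5.13 + 1.92*i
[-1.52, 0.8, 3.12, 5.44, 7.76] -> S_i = -1.52 + 2.32*i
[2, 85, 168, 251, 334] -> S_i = 2 + 83*i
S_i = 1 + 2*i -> [1, 3, 5, 7, 9]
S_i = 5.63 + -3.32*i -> [5.63, 2.31, -1.01, -4.33, -7.65]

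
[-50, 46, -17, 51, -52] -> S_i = Random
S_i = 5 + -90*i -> [5, -85, -175, -265, -355]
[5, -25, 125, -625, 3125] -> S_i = 5*-5^i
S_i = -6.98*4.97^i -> [-6.98, -34.69, -172.41, -856.89, -4258.74]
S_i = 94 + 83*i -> [94, 177, 260, 343, 426]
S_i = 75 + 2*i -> [75, 77, 79, 81, 83]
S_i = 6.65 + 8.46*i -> [6.65, 15.11, 23.57, 32.03, 40.49]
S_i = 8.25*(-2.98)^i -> [8.25, -24.58, 73.26, -218.32, 650.61]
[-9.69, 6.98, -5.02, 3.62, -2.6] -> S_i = -9.69*(-0.72)^i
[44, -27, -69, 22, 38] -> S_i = Random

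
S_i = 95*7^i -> [95, 665, 4655, 32585, 228095]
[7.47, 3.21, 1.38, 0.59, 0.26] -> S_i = 7.47*0.43^i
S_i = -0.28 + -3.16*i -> [-0.28, -3.44, -6.6, -9.76, -12.92]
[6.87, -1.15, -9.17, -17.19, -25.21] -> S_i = 6.87 + -8.02*i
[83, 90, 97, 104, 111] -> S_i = 83 + 7*i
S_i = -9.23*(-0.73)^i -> [-9.23, 6.74, -4.92, 3.59, -2.62]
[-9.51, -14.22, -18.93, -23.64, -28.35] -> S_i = -9.51 + -4.71*i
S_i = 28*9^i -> [28, 252, 2268, 20412, 183708]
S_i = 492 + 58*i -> [492, 550, 608, 666, 724]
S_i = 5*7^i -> [5, 35, 245, 1715, 12005]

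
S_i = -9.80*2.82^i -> [-9.8, -27.64, -77.93, -219.77, -619.76]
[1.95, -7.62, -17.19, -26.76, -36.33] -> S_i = 1.95 + -9.57*i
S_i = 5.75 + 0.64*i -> [5.75, 6.39, 7.03, 7.67, 8.31]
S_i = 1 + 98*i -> [1, 99, 197, 295, 393]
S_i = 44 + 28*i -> [44, 72, 100, 128, 156]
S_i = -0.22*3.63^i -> [-0.22, -0.8, -2.9, -10.52, -38.2]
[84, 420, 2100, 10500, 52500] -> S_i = 84*5^i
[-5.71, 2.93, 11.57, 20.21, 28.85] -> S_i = -5.71 + 8.64*i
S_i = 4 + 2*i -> [4, 6, 8, 10, 12]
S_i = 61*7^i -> [61, 427, 2989, 20923, 146461]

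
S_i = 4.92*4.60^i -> [4.92, 22.63, 104.11, 478.89, 2202.91]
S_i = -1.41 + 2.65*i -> [-1.41, 1.24, 3.89, 6.54, 9.19]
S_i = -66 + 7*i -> [-66, -59, -52, -45, -38]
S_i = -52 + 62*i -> [-52, 10, 72, 134, 196]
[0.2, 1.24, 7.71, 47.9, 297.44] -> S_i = 0.20*6.21^i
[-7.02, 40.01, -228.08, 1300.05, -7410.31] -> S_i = -7.02*(-5.70)^i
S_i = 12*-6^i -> [12, -72, 432, -2592, 15552]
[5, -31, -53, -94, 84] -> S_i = Random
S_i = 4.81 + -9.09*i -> [4.81, -4.28, -13.37, -22.46, -31.55]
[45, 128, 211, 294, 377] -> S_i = 45 + 83*i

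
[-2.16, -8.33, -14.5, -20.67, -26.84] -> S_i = -2.16 + -6.17*i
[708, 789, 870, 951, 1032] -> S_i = 708 + 81*i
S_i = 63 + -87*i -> [63, -24, -111, -198, -285]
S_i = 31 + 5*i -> [31, 36, 41, 46, 51]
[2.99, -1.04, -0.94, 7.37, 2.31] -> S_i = Random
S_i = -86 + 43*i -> [-86, -43, 0, 43, 86]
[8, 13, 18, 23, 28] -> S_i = 8 + 5*i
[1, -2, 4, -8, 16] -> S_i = 1*-2^i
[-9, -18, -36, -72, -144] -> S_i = -9*2^i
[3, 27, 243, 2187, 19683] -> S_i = 3*9^i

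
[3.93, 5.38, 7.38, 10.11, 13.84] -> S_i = 3.93*1.37^i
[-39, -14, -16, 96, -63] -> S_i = Random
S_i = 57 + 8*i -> [57, 65, 73, 81, 89]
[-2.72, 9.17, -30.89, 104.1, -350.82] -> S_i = -2.72*(-3.37)^i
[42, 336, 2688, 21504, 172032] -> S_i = 42*8^i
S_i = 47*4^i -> [47, 188, 752, 3008, 12032]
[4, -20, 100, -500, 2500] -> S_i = 4*-5^i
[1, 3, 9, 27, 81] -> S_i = 1*3^i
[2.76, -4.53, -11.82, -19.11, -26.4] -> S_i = 2.76 + -7.29*i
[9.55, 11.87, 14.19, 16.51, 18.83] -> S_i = 9.55 + 2.32*i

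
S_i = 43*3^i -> [43, 129, 387, 1161, 3483]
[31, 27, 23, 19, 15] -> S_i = 31 + -4*i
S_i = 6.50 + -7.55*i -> [6.5, -1.05, -8.6, -16.15, -23.7]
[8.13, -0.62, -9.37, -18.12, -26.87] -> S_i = 8.13 + -8.75*i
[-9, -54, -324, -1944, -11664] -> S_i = -9*6^i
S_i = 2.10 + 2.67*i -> [2.1, 4.77, 7.44, 10.11, 12.78]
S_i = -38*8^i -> [-38, -304, -2432, -19456, -155648]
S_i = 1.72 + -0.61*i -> [1.72, 1.11, 0.5, -0.11, -0.72]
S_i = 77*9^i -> [77, 693, 6237, 56133, 505197]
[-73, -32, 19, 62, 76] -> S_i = Random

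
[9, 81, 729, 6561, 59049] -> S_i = 9*9^i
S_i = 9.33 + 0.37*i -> [9.33, 9.7, 10.07, 10.44, 10.81]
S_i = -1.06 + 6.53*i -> [-1.06, 5.47, 12.0, 18.53, 25.06]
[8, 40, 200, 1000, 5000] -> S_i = 8*5^i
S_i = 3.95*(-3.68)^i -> [3.95, -14.54, 53.49, -196.85, 724.42]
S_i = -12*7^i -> [-12, -84, -588, -4116, -28812]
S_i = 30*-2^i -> [30, -60, 120, -240, 480]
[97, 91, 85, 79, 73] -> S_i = 97 + -6*i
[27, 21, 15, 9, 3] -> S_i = 27 + -6*i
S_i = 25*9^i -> [25, 225, 2025, 18225, 164025]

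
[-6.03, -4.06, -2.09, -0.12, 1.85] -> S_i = -6.03 + 1.97*i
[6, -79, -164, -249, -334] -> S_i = 6 + -85*i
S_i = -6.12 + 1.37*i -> [-6.12, -4.75, -3.38, -2.01, -0.64]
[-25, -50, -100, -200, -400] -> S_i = -25*2^i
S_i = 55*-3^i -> [55, -165, 495, -1485, 4455]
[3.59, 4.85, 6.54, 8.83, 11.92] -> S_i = 3.59*1.35^i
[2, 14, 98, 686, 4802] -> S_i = 2*7^i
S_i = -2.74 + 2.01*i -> [-2.74, -0.73, 1.28, 3.29, 5.3]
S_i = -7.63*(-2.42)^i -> [-7.63, 18.46, -44.68, 108.14, -261.69]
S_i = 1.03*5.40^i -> [1.03, 5.56, 30.03, 162.19, 875.81]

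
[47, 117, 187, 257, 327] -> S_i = 47 + 70*i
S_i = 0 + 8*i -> [0, 8, 16, 24, 32]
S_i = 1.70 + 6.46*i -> [1.7, 8.16, 14.62, 21.08, 27.54]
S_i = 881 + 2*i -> [881, 883, 885, 887, 889]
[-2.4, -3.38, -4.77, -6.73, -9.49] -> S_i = -2.40*1.41^i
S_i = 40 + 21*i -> [40, 61, 82, 103, 124]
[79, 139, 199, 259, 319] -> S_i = 79 + 60*i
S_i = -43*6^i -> [-43, -258, -1548, -9288, -55728]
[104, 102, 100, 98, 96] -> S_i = 104 + -2*i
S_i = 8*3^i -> [8, 24, 72, 216, 648]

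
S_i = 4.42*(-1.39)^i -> [4.42, -6.14, 8.54, -11.87, 16.5]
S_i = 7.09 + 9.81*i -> [7.09, 16.9, 26.71, 36.52, 46.33]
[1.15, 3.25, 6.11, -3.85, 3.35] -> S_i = Random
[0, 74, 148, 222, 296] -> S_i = 0 + 74*i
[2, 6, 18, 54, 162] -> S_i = 2*3^i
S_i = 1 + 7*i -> [1, 8, 15, 22, 29]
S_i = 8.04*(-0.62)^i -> [8.04, -4.98, 3.09, -1.92, 1.19]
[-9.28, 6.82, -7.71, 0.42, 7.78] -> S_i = Random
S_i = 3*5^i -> [3, 15, 75, 375, 1875]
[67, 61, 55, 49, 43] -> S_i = 67 + -6*i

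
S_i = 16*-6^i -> [16, -96, 576, -3456, 20736]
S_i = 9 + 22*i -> [9, 31, 53, 75, 97]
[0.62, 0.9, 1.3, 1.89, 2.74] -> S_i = 0.62*1.45^i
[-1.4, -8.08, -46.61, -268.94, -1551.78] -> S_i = -1.40*5.77^i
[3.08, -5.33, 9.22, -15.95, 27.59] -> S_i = 3.08*(-1.73)^i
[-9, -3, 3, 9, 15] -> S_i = -9 + 6*i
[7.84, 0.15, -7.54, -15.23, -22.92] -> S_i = 7.84 + -7.69*i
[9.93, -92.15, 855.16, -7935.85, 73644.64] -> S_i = 9.93*(-9.28)^i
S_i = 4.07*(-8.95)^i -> [4.07, -36.43, 326.02, -2917.85, 26114.79]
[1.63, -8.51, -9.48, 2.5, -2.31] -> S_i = Random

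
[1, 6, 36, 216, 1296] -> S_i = 1*6^i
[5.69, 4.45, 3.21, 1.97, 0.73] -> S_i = 5.69 + -1.24*i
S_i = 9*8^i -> [9, 72, 576, 4608, 36864]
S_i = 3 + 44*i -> [3, 47, 91, 135, 179]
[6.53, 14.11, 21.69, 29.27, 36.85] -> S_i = 6.53 + 7.58*i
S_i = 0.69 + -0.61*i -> [0.69, 0.08, -0.53, -1.14, -1.75]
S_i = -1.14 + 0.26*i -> [-1.14, -0.88, -0.62, -0.36, -0.1]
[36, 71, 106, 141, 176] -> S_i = 36 + 35*i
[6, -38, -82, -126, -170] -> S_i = 6 + -44*i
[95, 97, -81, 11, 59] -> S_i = Random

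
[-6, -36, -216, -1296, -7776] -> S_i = -6*6^i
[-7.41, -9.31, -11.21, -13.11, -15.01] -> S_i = -7.41 + -1.90*i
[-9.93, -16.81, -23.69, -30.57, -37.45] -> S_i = -9.93 + -6.88*i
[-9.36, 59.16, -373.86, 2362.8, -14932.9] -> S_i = -9.36*(-6.32)^i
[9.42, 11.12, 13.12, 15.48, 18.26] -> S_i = 9.42*1.18^i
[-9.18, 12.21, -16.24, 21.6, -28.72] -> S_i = -9.18*(-1.33)^i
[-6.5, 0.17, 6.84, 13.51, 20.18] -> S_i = -6.50 + 6.67*i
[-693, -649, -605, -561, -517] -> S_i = -693 + 44*i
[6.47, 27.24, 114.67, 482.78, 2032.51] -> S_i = 6.47*4.21^i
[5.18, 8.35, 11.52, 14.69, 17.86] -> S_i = 5.18 + 3.17*i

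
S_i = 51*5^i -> [51, 255, 1275, 6375, 31875]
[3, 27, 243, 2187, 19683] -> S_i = 3*9^i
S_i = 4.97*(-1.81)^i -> [4.97, -9.0, 16.28, -29.47, 53.34]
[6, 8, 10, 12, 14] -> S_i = 6 + 2*i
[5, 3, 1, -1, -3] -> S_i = 5 + -2*i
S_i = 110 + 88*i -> [110, 198, 286, 374, 462]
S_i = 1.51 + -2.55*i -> [1.51, -1.04, -3.59, -6.14, -8.69]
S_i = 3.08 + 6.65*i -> [3.08, 9.73, 16.38, 23.03, 29.68]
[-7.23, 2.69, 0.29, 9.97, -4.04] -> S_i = Random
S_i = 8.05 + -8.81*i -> [8.05, -0.76, -9.57, -18.38, -27.19]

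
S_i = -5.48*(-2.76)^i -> [-5.48, 15.12, -41.74, 115.21, -317.99]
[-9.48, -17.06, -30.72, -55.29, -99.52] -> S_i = -9.48*1.80^i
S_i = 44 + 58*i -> [44, 102, 160, 218, 276]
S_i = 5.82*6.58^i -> [5.82, 38.3, 251.99, 1658.06, 10910.05]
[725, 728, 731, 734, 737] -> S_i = 725 + 3*i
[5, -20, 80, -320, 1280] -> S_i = 5*-4^i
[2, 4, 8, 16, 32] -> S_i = 2*2^i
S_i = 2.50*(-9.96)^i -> [2.5, -24.9, 248.0, -2470.12, 24602.39]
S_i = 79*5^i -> [79, 395, 1975, 9875, 49375]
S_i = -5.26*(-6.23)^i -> [-5.26, 32.77, -204.16, 1271.89, -7923.88]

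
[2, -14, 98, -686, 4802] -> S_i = 2*-7^i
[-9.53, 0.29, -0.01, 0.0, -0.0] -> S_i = -9.53*(-0.03)^i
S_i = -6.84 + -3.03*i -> [-6.84, -9.87, -12.9, -15.93, -18.96]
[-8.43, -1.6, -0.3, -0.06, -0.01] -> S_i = -8.43*0.19^i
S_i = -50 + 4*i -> [-50, -46, -42, -38, -34]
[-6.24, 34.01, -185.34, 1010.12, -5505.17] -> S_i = -6.24*(-5.45)^i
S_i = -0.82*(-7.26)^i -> [-0.82, 5.95, -43.22, 313.78, -2278.03]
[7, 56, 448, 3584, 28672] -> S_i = 7*8^i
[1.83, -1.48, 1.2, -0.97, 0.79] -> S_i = 1.83*(-0.81)^i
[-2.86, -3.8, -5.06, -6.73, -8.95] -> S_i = -2.86*1.33^i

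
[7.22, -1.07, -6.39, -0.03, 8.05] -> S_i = Random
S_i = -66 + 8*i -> [-66, -58, -50, -42, -34]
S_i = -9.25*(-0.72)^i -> [-9.25, 6.66, -4.8, 3.45, -2.49]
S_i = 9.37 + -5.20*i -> [9.37, 4.17, -1.03, -6.23, -11.43]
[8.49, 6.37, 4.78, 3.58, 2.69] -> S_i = 8.49*0.75^i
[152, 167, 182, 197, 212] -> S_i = 152 + 15*i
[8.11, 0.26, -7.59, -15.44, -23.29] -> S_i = 8.11 + -7.85*i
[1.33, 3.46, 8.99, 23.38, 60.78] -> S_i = 1.33*2.60^i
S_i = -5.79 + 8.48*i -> [-5.79, 2.69, 11.17, 19.65, 28.13]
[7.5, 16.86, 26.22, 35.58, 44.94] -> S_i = 7.50 + 9.36*i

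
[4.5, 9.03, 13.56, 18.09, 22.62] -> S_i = 4.50 + 4.53*i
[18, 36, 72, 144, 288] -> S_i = 18*2^i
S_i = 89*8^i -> [89, 712, 5696, 45568, 364544]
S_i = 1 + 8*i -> [1, 9, 17, 25, 33]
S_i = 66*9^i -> [66, 594, 5346, 48114, 433026]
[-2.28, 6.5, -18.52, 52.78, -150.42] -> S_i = -2.28*(-2.85)^i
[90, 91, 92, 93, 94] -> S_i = 90 + 1*i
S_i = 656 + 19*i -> [656, 675, 694, 713, 732]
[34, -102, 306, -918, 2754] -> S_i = 34*-3^i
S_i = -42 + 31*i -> [-42, -11, 20, 51, 82]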